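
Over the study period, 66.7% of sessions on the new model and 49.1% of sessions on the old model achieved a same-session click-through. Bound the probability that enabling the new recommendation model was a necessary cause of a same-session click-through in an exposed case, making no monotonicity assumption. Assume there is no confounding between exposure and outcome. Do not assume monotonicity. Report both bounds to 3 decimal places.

0.264 ≤ PN ≤ 0.763

p₁ = 0.667, p₀ = 0.491.
Under exogeneity alone the bounds on PN are max{0,(p₁−p₀)/p₁} ≤ PN ≤ min{1,(1−p₀)/p₁}.
  lower = (p₁ − p₀)/p₁ = 0.176 / 0.667 ≈ 0.2639
  upper = min{1, (1 − p₀)/p₁} = 0.509 / 0.667 ≈ 0.7631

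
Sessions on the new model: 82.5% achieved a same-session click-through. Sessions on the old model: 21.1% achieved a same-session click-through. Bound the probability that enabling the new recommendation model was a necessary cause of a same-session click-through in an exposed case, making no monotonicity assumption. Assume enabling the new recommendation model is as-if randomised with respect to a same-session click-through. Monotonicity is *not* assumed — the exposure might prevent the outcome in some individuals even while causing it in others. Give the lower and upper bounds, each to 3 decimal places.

p₁ = 0.825, p₀ = 0.211.
Under exogeneity alone the bounds on PN are max{0,(p₁−p₀)/p₁} ≤ PN ≤ min{1,(1−p₀)/p₁}.
  lower = (p₁ − p₀)/p₁ = 0.614 / 0.825 ≈ 0.7442
  upper = min{1, (1 − p₀)/p₁} = 0.789 / 0.825 ≈ 0.9564

0.744 ≤ PN ≤ 0.956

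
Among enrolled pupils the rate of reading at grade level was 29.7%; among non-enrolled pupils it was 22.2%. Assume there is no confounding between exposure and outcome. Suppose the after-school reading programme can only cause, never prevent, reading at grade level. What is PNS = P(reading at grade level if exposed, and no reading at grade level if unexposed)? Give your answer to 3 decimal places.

PNS ≈ 0.075

p₁ = 0.297, p₀ = 0.222.
Under exogeneity and monotonicity, PNS = p₁ − p₀.
PNS = 0.297 − 0.222 = 0.075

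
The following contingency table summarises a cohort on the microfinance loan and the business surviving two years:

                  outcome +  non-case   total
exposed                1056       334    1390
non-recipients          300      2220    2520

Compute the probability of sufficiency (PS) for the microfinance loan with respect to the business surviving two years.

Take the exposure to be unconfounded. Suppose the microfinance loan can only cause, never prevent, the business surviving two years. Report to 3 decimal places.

PS ≈ 0.727

p₁ = P(outcome | exposed) = 1056/1390 = 0.75971
p₀ = P(outcome | unexposed) = 300/2520 = 0.11905
Under exogeneity and monotonicity, PS = (p₁ − p₀) / (1 − p₀).
PS = (0.75971 − 0.11905) / (1 − 0.11905) = 0.64066 / 0.88095 ≈ 0.7272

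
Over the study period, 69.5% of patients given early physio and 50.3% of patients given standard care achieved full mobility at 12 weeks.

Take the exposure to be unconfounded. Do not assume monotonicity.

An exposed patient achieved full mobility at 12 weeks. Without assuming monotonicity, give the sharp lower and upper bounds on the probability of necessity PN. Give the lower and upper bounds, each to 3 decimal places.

0.276 ≤ PN ≤ 0.715

p₁ = 0.695, p₀ = 0.503.
Under exogeneity alone the bounds on PN are max{0,(p₁−p₀)/p₁} ≤ PN ≤ min{1,(1−p₀)/p₁}.
  lower = (p₁ − p₀)/p₁ = 0.192 / 0.695 ≈ 0.2763
  upper = min{1, (1 − p₀)/p₁} = 0.497 / 0.695 ≈ 0.7151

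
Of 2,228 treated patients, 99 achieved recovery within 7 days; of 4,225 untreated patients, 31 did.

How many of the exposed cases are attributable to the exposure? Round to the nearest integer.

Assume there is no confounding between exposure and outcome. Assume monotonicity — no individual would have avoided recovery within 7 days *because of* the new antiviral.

p₁ = P(outcome | exposed) = 99/2228 = 0.044434
p₀ = P(outcome | unexposed) = 31/4225 = 0.0073373
PN = (p₁ − p₀)/p₁ = (0.044434 − 0.0073373) / 0.044434 ≈ 0.83487.
Attributable cases ≈ PN × (exposed cases) = 0.83487 × 99 ≈ 82.65.

about 83 cases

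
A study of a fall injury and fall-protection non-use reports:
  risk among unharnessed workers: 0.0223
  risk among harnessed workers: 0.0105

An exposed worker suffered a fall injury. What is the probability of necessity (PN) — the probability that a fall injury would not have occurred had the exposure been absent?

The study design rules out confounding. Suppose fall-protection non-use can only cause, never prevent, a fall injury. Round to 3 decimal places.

PN ≈ 0.529

Let p₁ = 0.0223, p₀ = 0.0105.
Under exogeneity and monotonicity, PN = (p₁ − p₀) / p₁.
PN = (0.0223 − 0.0105) / 0.0223 = 0.0118 / 0.0223 ≈ 0.5291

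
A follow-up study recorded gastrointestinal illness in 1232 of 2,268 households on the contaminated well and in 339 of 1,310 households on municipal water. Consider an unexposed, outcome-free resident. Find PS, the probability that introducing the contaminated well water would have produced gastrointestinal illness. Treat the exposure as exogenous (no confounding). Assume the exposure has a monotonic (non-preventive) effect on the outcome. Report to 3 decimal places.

PS ≈ 0.384

p₁ = P(outcome | exposed) = 1232/2268 = 0.54321
p₀ = P(outcome | unexposed) = 339/1310 = 0.25878
Under exogeneity and monotonicity, PS = (p₁ − p₀) / (1 − p₀).
PS = (0.54321 − 0.25878) / (1 − 0.25878) = 0.28443 / 0.74122 ≈ 0.3837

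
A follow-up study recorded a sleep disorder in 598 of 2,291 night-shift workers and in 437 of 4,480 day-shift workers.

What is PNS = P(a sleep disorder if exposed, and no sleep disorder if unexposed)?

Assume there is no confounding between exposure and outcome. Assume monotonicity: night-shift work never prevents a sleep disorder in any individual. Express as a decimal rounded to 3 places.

p₁ = P(outcome | exposed) = 598/2291 = 0.26102
p₀ = P(outcome | unexposed) = 437/4480 = 0.097545
Under exogeneity and monotonicity, PNS = p₁ − p₀.
PNS = 0.26102 − 0.097545 = 0.16348

PNS ≈ 0.163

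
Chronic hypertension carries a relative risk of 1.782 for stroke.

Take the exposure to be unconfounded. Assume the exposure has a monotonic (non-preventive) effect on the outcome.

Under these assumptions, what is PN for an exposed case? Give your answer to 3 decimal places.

Under exogeneity and monotonicity, PN = (RR − 1) / RR = 1 − 1/RR.
PN = (1.782 − 1) / 1.782 = 0.782 / 1.782 ≈ 0.4388

PN ≈ 0.439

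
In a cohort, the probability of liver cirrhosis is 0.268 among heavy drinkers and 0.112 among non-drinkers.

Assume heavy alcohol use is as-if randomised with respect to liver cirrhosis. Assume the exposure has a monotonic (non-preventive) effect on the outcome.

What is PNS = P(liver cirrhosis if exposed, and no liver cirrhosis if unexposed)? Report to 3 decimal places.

PNS ≈ 0.156

Let p₁ = 0.268, p₀ = 0.112.
Under exogeneity and monotonicity, PNS = p₁ − p₀.
PNS = 0.268 − 0.112 = 0.156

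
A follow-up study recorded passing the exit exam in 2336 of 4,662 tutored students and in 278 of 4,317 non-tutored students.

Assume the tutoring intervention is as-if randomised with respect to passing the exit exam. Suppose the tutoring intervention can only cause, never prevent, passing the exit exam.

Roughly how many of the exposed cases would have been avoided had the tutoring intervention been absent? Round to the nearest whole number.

p₁ = P(outcome | exposed) = 2336/4662 = 0.50107
p₀ = P(outcome | unexposed) = 278/4317 = 0.064397
PN = (p₁ − p₀)/p₁ = (0.50107 − 0.064397) / 0.50107 ≈ 0.87148.
Attributable cases ≈ PN × (exposed cases) = 0.87148 × 2336 ≈ 2035.78.

about 2036 cases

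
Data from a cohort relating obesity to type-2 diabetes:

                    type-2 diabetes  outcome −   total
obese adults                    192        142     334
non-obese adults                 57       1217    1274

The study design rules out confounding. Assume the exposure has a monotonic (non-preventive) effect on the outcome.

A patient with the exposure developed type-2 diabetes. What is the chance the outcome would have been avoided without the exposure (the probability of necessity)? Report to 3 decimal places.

PN ≈ 0.922

p₁ = P(outcome | exposed) = 192/334 = 0.57485
p₀ = P(outcome | unexposed) = 57/1274 = 0.044741
Under exogeneity and monotonicity, PN = (p₁ − p₀)/p₁.
PN = (0.57485 − 0.044741) / 0.57485 ≈ 0.9222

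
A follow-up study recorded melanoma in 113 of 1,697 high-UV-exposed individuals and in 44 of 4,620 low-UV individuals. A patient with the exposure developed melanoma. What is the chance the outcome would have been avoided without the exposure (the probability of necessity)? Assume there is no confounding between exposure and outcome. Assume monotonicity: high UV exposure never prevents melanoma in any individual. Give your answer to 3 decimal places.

PN ≈ 0.857

p₁ = P(outcome | exposed) = 113/1697 = 0.066588
p₀ = P(outcome | unexposed) = 44/4620 = 0.0095238
Under exogeneity and monotonicity, PN = (p₁ − p₀) / p₁.
PN = (0.066588 − 0.0095238) / 0.066588 = 0.057064 / 0.066588 ≈ 0.8570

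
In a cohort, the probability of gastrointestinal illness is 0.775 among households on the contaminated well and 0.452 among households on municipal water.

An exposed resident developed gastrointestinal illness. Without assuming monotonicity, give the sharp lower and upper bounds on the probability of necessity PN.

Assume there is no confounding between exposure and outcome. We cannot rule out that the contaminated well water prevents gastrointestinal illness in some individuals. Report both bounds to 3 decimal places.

0.417 ≤ PN ≤ 0.707

Let p₁ = 0.775, p₀ = 0.452.
Under exogeneity alone the bounds on PN are max{0,(p₁−p₀)/p₁} ≤ PN ≤ min{1,(1−p₀)/p₁}.
  lower = (p₁ − p₀)/p₁ = 0.323 / 0.775 ≈ 0.4168
  upper = min{1, (1 − p₀)/p₁} = 0.548 / 0.775 ≈ 0.7071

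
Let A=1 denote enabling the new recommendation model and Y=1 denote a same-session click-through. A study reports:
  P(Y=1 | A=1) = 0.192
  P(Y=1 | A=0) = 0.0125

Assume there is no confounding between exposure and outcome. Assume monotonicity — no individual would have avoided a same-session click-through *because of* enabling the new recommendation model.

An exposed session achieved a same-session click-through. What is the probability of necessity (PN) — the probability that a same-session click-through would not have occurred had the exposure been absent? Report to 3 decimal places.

Let p₁ = 0.192, p₀ = 0.0125.
Under exogeneity and monotonicity, PN = (p₁ − p₀) / p₁.
PN = (0.192 − 0.0125) / 0.192 = 0.1795 / 0.192 ≈ 0.9349

PN ≈ 0.935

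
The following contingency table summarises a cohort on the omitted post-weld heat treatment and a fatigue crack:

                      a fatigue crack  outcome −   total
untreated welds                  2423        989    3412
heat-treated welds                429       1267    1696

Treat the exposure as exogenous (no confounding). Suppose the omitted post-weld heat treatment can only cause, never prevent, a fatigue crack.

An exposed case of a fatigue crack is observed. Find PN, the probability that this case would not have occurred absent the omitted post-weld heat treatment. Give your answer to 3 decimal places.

p₁ = P(outcome | exposed) = 2423/3412 = 0.71014
p₀ = P(outcome | unexposed) = 429/1696 = 0.25295
Under exogeneity and monotonicity, PN = (p₁ − p₀)/p₁.
PN = (0.71014 − 0.25295) / 0.71014 ≈ 0.6438

PN ≈ 0.644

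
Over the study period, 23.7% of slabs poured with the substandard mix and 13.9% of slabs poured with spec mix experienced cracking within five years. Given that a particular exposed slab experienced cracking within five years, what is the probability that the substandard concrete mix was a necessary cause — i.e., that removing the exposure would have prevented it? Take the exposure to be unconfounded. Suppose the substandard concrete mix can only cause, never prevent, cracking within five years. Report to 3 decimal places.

PN ≈ 0.414

p₁ = 0.237, p₀ = 0.139.
Under exogeneity and monotonicity, PN = (p₁ − p₀) / p₁.
PN = (0.237 − 0.139) / 0.237 = 0.098 / 0.237 ≈ 0.4135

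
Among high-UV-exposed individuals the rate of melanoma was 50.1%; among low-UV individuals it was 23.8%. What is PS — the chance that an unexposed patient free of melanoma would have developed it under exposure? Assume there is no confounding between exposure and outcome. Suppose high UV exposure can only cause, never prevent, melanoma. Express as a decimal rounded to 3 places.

p₁ = 0.501, p₀ = 0.238.
Under exogeneity and monotonicity, PS = (p₁ − p₀) / (1 − p₀).
PS = (0.501 − 0.238) / (1 − 0.238) = 0.263 / 0.762 ≈ 0.3451

PS ≈ 0.345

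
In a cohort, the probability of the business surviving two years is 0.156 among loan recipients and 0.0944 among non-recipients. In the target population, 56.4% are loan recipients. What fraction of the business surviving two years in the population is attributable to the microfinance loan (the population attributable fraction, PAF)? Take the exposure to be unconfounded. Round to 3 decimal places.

Let p₁ = 0.156, p₀ = 0.0944.
Overall risk P(Y=1) = π·p₁ + (1−π)·p₀ = 0.564×0.156 + 0.436×0.0944 = 0.12914.
Under exogeneity, PAF = [P(Y=1) − p₀] / P(Y=1).
PAF = (0.12914 − 0.0944) / 0.12914 ≈ 0.2690

PAF ≈ 0.269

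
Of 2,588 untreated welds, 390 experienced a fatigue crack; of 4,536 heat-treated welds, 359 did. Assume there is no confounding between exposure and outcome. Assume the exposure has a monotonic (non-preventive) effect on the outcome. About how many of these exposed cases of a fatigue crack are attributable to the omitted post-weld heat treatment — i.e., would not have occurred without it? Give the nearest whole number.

p₁ = P(outcome | exposed) = 390/2588 = 0.1507
p₀ = P(outcome | unexposed) = 359/4536 = 0.079145
PN = (p₁ − p₀)/p₁ = (0.1507 − 0.079145) / 0.1507 ≈ 0.47480.
Attributable cases ≈ PN × (exposed cases) = 0.47480 × 390 ≈ 185.17.

about 185 cases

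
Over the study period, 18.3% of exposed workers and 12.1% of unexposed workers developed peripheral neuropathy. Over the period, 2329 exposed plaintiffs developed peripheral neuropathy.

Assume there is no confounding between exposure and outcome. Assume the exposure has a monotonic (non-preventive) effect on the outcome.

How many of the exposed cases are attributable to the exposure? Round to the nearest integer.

about 789 cases

p₁ = 0.183, p₀ = 0.121.
PN = (p₁ − p₀)/p₁ = (0.183 − 0.121) / 0.183 ≈ 0.33880.
Attributable cases ≈ PN × (exposed cases) = 0.33880 × 2329 ≈ 789.06.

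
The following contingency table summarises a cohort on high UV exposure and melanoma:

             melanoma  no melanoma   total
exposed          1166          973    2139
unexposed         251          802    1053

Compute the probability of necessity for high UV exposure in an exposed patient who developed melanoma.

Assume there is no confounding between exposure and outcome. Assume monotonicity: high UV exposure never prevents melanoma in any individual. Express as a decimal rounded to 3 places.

p₁ = P(outcome | exposed) = 1166/2139 = 0.54511
p₀ = P(outcome | unexposed) = 251/1053 = 0.23837
Under exogeneity and monotonicity, PN = (p₁ − p₀) / p₁.
PN = (0.54511 − 0.23837) / 0.54511 = 0.30675 / 0.54511 ≈ 0.5627

PN ≈ 0.563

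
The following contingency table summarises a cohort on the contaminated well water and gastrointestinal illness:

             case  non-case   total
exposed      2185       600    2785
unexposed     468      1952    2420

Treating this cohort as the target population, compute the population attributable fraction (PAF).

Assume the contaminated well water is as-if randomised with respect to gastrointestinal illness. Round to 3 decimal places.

PAF ≈ 0.621

p₁ = P(outcome | exposed) = 2185/2785 = 0.78456
p₀ = P(outcome | unexposed) = 468/2420 = 0.19339
Exposure prevalence π = 2785/5205 = 0.53506; overall risk P(Y=1) = 0.5097.
Under exogeneity, PAF = [P(Y=1) − p₀]/P(Y=1).
PAF = (0.5097 − 0.19339) / 0.5097 ≈ 0.6206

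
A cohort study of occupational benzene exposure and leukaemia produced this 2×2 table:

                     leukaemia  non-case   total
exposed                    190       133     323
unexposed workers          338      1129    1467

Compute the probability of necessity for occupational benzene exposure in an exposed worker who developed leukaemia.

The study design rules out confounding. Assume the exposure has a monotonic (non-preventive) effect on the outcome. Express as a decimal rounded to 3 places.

p₁ = P(outcome | exposed) = 190/323 = 0.58824
p₀ = P(outcome | unexposed) = 338/1467 = 0.2304
Under exogeneity and monotonicity, PN = (p₁ − p₀) / p₁.
PN = (0.58824 − 0.2304) / 0.58824 = 0.35783 / 0.58824 ≈ 0.6083

PN ≈ 0.608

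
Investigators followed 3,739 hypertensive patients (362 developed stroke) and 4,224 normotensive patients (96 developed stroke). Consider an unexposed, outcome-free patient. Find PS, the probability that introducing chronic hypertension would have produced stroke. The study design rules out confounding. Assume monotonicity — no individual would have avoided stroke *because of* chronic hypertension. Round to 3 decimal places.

PS ≈ 0.076

p₁ = P(outcome | exposed) = 362/3739 = 0.096817
p₀ = P(outcome | unexposed) = 96/4224 = 0.022727
Under exogeneity and monotonicity, PS = (p₁ − p₀) / (1 − p₀).
PS = (0.096817 − 0.022727) / (1 − 0.022727) = 0.07409 / 0.97727 ≈ 0.0758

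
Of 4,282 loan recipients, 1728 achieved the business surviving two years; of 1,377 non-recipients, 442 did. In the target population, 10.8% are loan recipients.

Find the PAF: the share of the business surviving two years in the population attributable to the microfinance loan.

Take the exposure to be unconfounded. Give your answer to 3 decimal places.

PAF ≈ 0.027

p₁ = P(outcome | exposed) = 1728/4282 = 0.40355
p₀ = P(outcome | unexposed) = 442/1377 = 0.32099
Overall risk P(Y=1) = π·p₁ + (1−π)·p₀ = 0.108×0.40355 + 0.892×0.32099 = 0.3299.
Under exogeneity, PAF = [P(Y=1) − p₀] / P(Y=1).
PAF = (0.3299 − 0.32099) / 0.3299 ≈ 0.0270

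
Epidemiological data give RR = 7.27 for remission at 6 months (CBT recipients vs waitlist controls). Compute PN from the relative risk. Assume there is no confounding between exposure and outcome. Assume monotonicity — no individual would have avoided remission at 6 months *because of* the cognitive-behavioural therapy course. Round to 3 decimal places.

Under exogeneity and monotonicity, PN = (RR − 1) / RR = 1 − 1/RR.
PN = (7.27 − 1) / 7.27 = 6.27 / 7.27 ≈ 0.8624

PN ≈ 0.862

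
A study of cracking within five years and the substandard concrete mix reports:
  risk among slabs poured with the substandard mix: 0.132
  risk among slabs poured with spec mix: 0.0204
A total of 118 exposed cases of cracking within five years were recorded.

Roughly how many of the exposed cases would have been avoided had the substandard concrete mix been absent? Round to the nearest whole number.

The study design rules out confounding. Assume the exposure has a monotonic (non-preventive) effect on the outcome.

Let p₁ = 0.132, p₀ = 0.0204.
PN = (p₁ − p₀)/p₁ = (0.132 − 0.0204) / 0.132 ≈ 0.84545.
Attributable cases ≈ PN × (exposed cases) = 0.84545 × 118 ≈ 99.76.

about 100 cases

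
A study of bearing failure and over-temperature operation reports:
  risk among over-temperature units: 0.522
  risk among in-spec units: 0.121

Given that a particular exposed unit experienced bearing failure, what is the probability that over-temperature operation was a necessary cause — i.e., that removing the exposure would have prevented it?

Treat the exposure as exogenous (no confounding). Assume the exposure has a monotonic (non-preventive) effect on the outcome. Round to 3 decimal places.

Let p₁ = 0.522, p₀ = 0.121.
Under exogeneity and monotonicity, PN = (p₁ − p₀) / p₁.
PN = (0.522 − 0.121) / 0.522 = 0.401 / 0.522 ≈ 0.7682

PN ≈ 0.768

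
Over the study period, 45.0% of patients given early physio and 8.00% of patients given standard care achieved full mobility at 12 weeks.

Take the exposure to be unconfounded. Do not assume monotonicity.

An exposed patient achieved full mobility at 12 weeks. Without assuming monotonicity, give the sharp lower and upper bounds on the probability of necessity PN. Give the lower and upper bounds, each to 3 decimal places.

p₁ = 0.45, p₀ = 0.08.
Under exogeneity alone the bounds on PN are max{0,(p₁−p₀)/p₁} ≤ PN ≤ min{1,(1−p₀)/p₁}.
  lower = (p₁ − p₀)/p₁ = 0.37 / 0.45 ≈ 0.8222
  upper = min{1, (1 − p₀)/p₁} = 0.92 / 0.45 ≈ 2.0444 → capped at 1

0.822 ≤ PN ≤ 1.000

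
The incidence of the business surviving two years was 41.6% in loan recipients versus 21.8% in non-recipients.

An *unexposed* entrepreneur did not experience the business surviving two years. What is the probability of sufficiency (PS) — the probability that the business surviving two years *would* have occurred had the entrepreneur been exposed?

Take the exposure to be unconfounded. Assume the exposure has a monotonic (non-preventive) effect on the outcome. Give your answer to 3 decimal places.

PS ≈ 0.253

p₁ = 0.416, p₀ = 0.218.
Under exogeneity and monotonicity, PS = (p₁ − p₀) / (1 − p₀).
PS = (0.416 − 0.218) / (1 − 0.218) = 0.198 / 0.782 ≈ 0.2532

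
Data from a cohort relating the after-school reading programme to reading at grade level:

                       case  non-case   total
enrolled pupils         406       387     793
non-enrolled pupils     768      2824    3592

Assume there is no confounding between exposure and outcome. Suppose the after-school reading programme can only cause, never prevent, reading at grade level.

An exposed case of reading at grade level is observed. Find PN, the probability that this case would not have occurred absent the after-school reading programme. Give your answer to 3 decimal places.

p₁ = P(outcome | exposed) = 406/793 = 0.51198
p₀ = P(outcome | unexposed) = 768/3592 = 0.21381
Under exogeneity and monotonicity, PN = (p₁ − p₀) / p₁.
PN = (0.51198 − 0.21381) / 0.51198 = 0.29817 / 0.51198 ≈ 0.5824

PN ≈ 0.582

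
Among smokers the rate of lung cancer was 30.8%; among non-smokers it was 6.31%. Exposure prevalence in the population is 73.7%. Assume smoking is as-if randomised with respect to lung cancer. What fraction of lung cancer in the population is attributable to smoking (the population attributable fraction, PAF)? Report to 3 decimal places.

p₁ = 0.308, p₀ = 0.0631.
Overall risk P(Y=1) = π·p₁ + (1−π)·p₀ = 0.737×0.308 + 0.263×0.0631 = 0.24359.
Under exogeneity, PAF = [P(Y=1) − p₀] / P(Y=1).
PAF = (0.24359 − 0.0631) / 0.24359 ≈ 0.7410

PAF ≈ 0.741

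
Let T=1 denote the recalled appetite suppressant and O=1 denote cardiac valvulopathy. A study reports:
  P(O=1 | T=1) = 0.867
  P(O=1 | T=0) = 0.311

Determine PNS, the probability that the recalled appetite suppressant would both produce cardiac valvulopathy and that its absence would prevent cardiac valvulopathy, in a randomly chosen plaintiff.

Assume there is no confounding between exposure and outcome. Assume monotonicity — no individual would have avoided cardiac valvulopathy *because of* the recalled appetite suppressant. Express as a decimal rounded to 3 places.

Let p₁ = 0.867, p₀ = 0.311.
Under exogeneity and monotonicity, PNS = p₁ − p₀.
PNS = 0.867 − 0.311 = 0.556

PNS ≈ 0.556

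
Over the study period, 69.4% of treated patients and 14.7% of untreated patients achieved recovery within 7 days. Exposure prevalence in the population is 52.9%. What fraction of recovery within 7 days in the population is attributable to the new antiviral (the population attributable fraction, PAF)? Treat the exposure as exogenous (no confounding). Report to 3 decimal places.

p₁ = 0.694, p₀ = 0.147.
Overall risk P(Y=1) = π·p₁ + (1−π)·p₀ = 0.529×0.694 + 0.471×0.147 = 0.43636.
Under exogeneity, PAF = [P(Y=1) − p₀] / P(Y=1).
PAF = (0.43636 − 0.147) / 0.43636 ≈ 0.6631

PAF ≈ 0.663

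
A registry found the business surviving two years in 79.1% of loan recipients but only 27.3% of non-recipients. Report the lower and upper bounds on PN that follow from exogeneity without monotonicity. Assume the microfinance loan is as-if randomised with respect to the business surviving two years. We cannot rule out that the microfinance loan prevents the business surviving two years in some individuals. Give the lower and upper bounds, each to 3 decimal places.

p₁ = 0.791, p₀ = 0.273.
Under exogeneity alone the bounds on PN are max{0,(p₁−p₀)/p₁} ≤ PN ≤ min{1,(1−p₀)/p₁}.
  lower = (p₁ − p₀)/p₁ = 0.518 / 0.791 ≈ 0.6549
  upper = min{1, (1 − p₀)/p₁} = 0.727 / 0.791 ≈ 0.9191

0.655 ≤ PN ≤ 0.919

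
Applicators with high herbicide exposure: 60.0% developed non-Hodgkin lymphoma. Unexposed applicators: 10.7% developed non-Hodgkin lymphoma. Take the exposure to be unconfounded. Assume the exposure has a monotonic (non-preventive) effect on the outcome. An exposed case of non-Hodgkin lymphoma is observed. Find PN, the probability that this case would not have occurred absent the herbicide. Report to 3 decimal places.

p₁ = 0.6, p₀ = 0.107.
Under exogeneity and monotonicity, PN = (p₁ − p₀) / p₁.
PN = (0.6 − 0.107) / 0.6 = 0.493 / 0.6 ≈ 0.8217

PN ≈ 0.822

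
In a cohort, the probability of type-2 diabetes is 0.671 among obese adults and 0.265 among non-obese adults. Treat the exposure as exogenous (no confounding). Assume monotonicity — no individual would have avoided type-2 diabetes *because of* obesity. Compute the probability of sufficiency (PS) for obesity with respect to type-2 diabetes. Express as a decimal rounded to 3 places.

PS ≈ 0.552

Let p₁ = 0.671, p₀ = 0.265.
Under exogeneity and monotonicity, PS = (p₁ − p₀) / (1 − p₀).
PS = (0.671 − 0.265) / (1 − 0.265) = 0.406 / 0.735 ≈ 0.5524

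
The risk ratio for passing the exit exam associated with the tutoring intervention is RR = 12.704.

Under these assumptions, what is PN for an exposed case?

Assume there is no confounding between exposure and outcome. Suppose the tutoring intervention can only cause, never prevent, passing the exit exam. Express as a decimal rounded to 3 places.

PN ≈ 0.921

Under exogeneity and monotonicity, PN = (RR − 1) / RR = 1 − 1/RR.
PN = (12.704 − 1) / 12.704 = 11.7 / 12.704 ≈ 0.9213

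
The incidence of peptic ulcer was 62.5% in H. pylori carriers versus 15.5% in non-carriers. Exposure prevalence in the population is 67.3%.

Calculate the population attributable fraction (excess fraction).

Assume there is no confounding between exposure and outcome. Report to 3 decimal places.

p₁ = 0.625, p₀ = 0.155.
Overall risk P(Y=1) = π·p₁ + (1−π)·p₀ = 0.673×0.625 + 0.327×0.155 = 0.47131.
Under exogeneity, PAF = [P(Y=1) − p₀] / P(Y=1).
PAF = (0.47131 − 0.155) / 0.47131 ≈ 0.6711

PAF ≈ 0.671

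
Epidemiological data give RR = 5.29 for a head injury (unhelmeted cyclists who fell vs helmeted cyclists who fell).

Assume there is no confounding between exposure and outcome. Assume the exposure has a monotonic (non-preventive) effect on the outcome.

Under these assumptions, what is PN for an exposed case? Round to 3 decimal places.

Under exogeneity and monotonicity, PN = (RR − 1) / RR = 1 − 1/RR.
PN = (5.29 − 1) / 5.29 = 4.29 / 5.29 ≈ 0.8110

PN ≈ 0.811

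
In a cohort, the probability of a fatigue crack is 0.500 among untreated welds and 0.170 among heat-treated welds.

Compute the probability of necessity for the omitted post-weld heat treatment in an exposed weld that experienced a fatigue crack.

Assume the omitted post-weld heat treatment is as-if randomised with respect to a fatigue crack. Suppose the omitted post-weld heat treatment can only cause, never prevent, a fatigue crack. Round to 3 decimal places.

Let p₁ = 0.5, p₀ = 0.17.
Under exogeneity and monotonicity, PN = (p₁ − p₀) / p₁.
PN = (0.5 − 0.17) / 0.5 = 0.33 / 0.5 ≈ 0.6600

PN ≈ 0.660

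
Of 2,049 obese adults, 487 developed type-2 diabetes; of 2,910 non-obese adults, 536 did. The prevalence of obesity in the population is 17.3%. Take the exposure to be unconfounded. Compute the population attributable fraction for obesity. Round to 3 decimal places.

PAF ≈ 0.048

p₁ = P(outcome | exposed) = 487/2049 = 0.23768
p₀ = P(outcome | unexposed) = 536/2910 = 0.18419
Overall risk P(Y=1) = π·p₁ + (1−π)·p₀ = 0.173×0.23768 + 0.827×0.18419 = 0.19345.
Under exogeneity, PAF = [P(Y=1) − p₀] / P(Y=1).
PAF = (0.19345 − 0.18419) / 0.19345 ≈ 0.0478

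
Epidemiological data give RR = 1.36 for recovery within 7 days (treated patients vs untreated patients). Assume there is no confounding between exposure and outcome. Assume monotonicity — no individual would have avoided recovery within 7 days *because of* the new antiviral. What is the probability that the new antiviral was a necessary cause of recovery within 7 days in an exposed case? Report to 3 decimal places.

Under exogeneity and monotonicity, PN = (RR − 1) / RR = 1 − 1/RR.
PN = (1.36 − 1) / 1.36 = 0.36 / 1.36 ≈ 0.2647

PN ≈ 0.265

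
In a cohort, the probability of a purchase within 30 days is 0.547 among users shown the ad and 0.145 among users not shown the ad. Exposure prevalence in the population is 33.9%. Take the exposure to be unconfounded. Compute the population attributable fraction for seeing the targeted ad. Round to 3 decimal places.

PAF ≈ 0.484

Let p₁ = 0.547, p₀ = 0.145.
Overall risk P(Y=1) = π·p₁ + (1−π)·p₀ = 0.339×0.547 + 0.661×0.145 = 0.28128.
Under exogeneity, PAF = [P(Y=1) − p₀] / P(Y=1).
PAF = (0.28128 − 0.145) / 0.28128 ≈ 0.4845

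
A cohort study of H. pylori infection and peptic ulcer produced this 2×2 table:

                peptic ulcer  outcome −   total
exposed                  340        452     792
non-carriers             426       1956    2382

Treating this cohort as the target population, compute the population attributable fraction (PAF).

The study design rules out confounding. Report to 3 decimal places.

p₁ = P(outcome | exposed) = 340/792 = 0.42929
p₀ = P(outcome | unexposed) = 426/2382 = 0.17884
Exposure prevalence π = 792/3174 = 0.24953; overall risk P(Y=1) = 0.24134.
Under exogeneity, PAF = [P(Y=1) − p₀]/P(Y=1).
PAF = (0.24134 − 0.17884) / 0.24134 ≈ 0.2590

PAF ≈ 0.259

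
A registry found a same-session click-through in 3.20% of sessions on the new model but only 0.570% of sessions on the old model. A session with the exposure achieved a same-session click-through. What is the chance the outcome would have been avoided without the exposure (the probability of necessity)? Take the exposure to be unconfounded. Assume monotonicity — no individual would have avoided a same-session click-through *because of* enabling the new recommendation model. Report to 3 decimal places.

p₁ = 0.032, p₀ = 0.0057.
Under exogeneity and monotonicity, PN = (p₁ − p₀) / p₁.
PN = (0.032 − 0.0057) / 0.032 = 0.0263 / 0.032 ≈ 0.8219

PN ≈ 0.822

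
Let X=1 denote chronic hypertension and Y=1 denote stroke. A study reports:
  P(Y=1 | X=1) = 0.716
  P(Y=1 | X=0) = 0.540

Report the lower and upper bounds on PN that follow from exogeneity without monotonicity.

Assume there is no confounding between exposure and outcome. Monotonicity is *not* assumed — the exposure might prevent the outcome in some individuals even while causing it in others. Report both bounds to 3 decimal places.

Let p₁ = 0.716, p₀ = 0.54.
Under exogeneity alone the bounds on PN are max{0,(p₁−p₀)/p₁} ≤ PN ≤ min{1,(1−p₀)/p₁}.
  lower = (p₁ − p₀)/p₁ = 0.176 / 0.716 ≈ 0.2458
  upper = min{1, (1 − p₀)/p₁} = 0.46 / 0.716 ≈ 0.6425

0.246 ≤ PN ≤ 0.642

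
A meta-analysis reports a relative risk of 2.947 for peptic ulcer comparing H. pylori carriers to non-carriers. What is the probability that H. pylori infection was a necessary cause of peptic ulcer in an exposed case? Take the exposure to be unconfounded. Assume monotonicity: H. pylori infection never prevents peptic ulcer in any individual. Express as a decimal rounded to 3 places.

PN ≈ 0.661

Under exogeneity and monotonicity, PN = (RR − 1) / RR = 1 − 1/RR.
PN = (2.947 − 1) / 2.947 = 1.947 / 2.947 ≈ 0.6607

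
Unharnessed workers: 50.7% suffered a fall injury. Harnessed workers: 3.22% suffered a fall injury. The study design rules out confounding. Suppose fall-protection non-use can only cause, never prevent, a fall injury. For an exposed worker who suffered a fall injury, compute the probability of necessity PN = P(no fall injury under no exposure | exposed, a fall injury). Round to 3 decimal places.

p₁ = 0.507, p₀ = 0.0322.
Under exogeneity and monotonicity, PN = (p₁ − p₀) / p₁.
PN = (0.507 − 0.0322) / 0.507 = 0.4748 / 0.507 ≈ 0.9365

PN ≈ 0.936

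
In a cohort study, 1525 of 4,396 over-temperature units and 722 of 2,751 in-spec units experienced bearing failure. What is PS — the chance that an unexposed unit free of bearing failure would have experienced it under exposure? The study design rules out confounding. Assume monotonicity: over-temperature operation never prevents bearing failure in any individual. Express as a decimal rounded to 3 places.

p₁ = P(outcome | exposed) = 1525/4396 = 0.34691
p₀ = P(outcome | unexposed) = 722/2751 = 0.26245
Under exogeneity and monotonicity, PS = (p₁ − p₀) / (1 − p₀).
PS = (0.34691 − 0.26245) / (1 − 0.26245) = 0.084456 / 0.73755 ≈ 0.1145

PS ≈ 0.115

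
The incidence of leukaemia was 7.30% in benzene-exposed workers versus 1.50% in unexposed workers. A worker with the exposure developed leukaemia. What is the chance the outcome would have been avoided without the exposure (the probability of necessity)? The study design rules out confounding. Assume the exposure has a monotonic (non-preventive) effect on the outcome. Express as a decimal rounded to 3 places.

p₁ = 0.073, p₀ = 0.015.
Under exogeneity and monotonicity, PN = (p₁ − p₀) / p₁.
PN = (0.073 − 0.015) / 0.073 = 0.058 / 0.073 ≈ 0.7945

PN ≈ 0.795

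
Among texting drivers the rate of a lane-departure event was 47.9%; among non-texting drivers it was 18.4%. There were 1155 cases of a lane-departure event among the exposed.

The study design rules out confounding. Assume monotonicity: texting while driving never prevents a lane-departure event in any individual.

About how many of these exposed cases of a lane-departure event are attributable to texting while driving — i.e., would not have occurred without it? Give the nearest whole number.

p₁ = 0.479, p₀ = 0.184.
PN = (p₁ − p₀)/p₁ = (0.479 − 0.184) / 0.479 ≈ 0.61587.
Attributable cases ≈ PN × (exposed cases) = 0.61587 × 1155 ≈ 711.33.

about 711 cases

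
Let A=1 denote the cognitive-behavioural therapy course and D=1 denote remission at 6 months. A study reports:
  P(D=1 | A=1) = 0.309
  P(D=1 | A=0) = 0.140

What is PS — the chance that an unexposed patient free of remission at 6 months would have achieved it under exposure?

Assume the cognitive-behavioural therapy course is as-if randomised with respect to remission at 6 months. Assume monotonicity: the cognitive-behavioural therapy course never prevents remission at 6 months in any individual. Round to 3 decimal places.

PS ≈ 0.197

Let p₁ = 0.309, p₀ = 0.14.
Under exogeneity and monotonicity, PS = (p₁ − p₀) / (1 − p₀).
PS = (0.309 − 0.14) / (1 − 0.14) = 0.169 / 0.86 ≈ 0.1965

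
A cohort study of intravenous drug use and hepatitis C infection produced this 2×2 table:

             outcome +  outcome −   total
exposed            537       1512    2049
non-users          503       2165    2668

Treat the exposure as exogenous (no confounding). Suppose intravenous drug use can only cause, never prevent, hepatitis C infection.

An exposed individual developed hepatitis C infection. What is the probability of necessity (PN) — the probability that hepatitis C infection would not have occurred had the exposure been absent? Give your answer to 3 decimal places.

PN ≈ 0.281

p₁ = P(outcome | exposed) = 537/2049 = 0.26208
p₀ = P(outcome | unexposed) = 503/2668 = 0.18853
Under exogeneity and monotonicity, PN = (p₁ − p₀)/p₁.
PN = (0.26208 − 0.18853) / 0.26208 ≈ 0.2806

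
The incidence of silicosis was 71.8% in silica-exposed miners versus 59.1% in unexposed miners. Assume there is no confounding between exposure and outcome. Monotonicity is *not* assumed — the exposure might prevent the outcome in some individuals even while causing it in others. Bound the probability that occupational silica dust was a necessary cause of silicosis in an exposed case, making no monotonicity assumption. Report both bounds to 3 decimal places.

p₁ = 0.718, p₀ = 0.591.
Under exogeneity alone the bounds on PN are max{0,(p₁−p₀)/p₁} ≤ PN ≤ min{1,(1−p₀)/p₁}.
  lower = (p₁ − p₀)/p₁ = 0.127 / 0.718 ≈ 0.1769
  upper = min{1, (1 − p₀)/p₁} = 0.409 / 0.718 ≈ 0.5696

0.177 ≤ PN ≤ 0.570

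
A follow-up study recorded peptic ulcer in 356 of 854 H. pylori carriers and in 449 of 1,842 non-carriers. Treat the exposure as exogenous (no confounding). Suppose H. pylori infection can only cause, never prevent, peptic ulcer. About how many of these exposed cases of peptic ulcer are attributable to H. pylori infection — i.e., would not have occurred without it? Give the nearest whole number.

p₁ = P(outcome | exposed) = 356/854 = 0.41686
p₀ = P(outcome | unexposed) = 449/1842 = 0.24376
PN = (p₁ − p₀)/p₁ = (0.41686 − 0.24376) / 0.41686 ≈ 0.41526.
Attributable cases ≈ PN × (exposed cases) = 0.41526 × 356 ≈ 147.83.

about 148 cases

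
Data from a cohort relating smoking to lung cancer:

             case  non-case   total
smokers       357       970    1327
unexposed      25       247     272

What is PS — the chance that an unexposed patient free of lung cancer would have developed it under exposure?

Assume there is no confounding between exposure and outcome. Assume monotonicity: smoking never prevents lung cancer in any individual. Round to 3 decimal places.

p₁ = P(outcome | exposed) = 357/1327 = 0.26903
p₀ = P(outcome | unexposed) = 25/272 = 0.091912
Under exogeneity and monotonicity, PS = (p₁ − p₀) / (1 − p₀).
PS = (0.26903 − 0.091912) / (1 − 0.091912) = 0.17712 / 0.90809 ≈ 0.1950

PS ≈ 0.195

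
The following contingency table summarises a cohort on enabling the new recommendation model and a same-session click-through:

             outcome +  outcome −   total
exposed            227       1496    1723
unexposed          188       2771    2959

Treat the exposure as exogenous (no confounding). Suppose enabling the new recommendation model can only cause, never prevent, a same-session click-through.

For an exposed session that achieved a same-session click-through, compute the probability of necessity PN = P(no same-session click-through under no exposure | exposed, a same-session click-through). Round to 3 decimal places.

p₁ = P(outcome | exposed) = 227/1723 = 0.13175
p₀ = P(outcome | unexposed) = 188/2959 = 0.063535
Under exogeneity and monotonicity, PN = (p₁ − p₀) / p₁.
PN = (0.13175 − 0.063535) / 0.13175 = 0.068212 / 0.13175 ≈ 0.5177

PN ≈ 0.518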